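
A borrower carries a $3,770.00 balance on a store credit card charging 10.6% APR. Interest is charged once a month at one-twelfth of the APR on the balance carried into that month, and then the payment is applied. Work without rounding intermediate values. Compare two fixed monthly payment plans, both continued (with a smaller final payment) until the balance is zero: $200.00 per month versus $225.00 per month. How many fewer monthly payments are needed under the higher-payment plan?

2 fewer payments

Monthly rate r = 10.6%/12 = 0.883333% = 0.00883333.
At $200.00/mo: n = ⌈−ln(1 − rB₀/P)/ln(1+r)⌉ = 21 payments (last $142.10); total interest = total paid − $3,770.00 = $372.10.
At $225.00/mo: 19 payments (last $48.15); total interest $328.15.
Payments saved = 21 − 19 = 2.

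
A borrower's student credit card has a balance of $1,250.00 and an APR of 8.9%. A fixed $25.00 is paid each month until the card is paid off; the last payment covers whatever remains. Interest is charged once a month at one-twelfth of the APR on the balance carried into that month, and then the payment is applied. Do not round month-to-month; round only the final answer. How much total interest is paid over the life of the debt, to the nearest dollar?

Monthly rate r = 8.9%/12 = 0.741667% = 0.00741667.
Payoff takes n = ⌈−ln(1 − rB₀/P)/ln(1+r)⌉ = ⌈62.707⌉ = 63 payments; the last is $17.69.
Total paid = 62·$25.00 + $17.69 = $1,567.69.
Total interest = total paid − principal = $1,567.69 − $1,250.00 = $317.69.

$318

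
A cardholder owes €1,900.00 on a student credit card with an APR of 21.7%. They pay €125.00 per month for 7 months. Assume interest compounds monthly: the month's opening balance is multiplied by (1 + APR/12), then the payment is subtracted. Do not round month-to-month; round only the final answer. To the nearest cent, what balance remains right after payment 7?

€1,230.03

Monthly rate r = 21.7%/12 = 1.80833% = 0.0180833.
Each month: B ← B·(1+r) − €125.00.
Month 1: interest €34.36; balance after payment €1,809.36.
Month 2: interest €32.72; balance after payment €1,717.08.
Month 3: interest €31.05; balance after payment €1,623.13.
Month 4: interest €29.35; balance after payment €1,527.48.
Month 5: interest €27.62; balance after payment €1,430.10.
Month 6: interest €25.86; balance after payment €1,330.96.
Month 7: interest €24.07; balance after payment €1,230.03.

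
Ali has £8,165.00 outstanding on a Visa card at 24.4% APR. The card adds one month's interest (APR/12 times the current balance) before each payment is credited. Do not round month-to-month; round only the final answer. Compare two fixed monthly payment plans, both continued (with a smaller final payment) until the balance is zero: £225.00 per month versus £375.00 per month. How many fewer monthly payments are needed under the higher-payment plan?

37 fewer payments

Monthly rate r = 24.4%/12 = 2.03333% = 0.0203333.
At £225.00/mo: n = ⌈−ln(1 − rB₀/P)/ln(1+r)⌉ = 67 payments (last £116.72); total interest = total paid − £8,165.00 = £6,801.72.
At £375.00/mo: 30 payments (last £17.75); total interest £2,727.75.
Payments saved = 67 − 30 = 37.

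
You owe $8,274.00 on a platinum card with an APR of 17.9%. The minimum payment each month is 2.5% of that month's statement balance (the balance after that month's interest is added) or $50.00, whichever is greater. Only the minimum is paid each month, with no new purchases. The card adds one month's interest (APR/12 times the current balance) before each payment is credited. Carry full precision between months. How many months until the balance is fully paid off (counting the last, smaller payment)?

197 months

Monthly rate r = 17.9%/12 = 1.49167% = 0.0149167.
While 2.5% of the post-interest balance exceeds $50.00, each month B ← (B·(1+r))·(1 − 0.025), i.e. B shrinks by the factor (1+r)·0.975 = 0.98954.
This holds for months 1–137. Entering month 138 the balance is $1,960.25; 2.5% of the post-interest balance is now below $50.00, so the flat $50.00 minimum applies from here.
From month 138 a fixed $50.00 at rate r clears $1,960.25 in 60 more payments. Total: 137 + 60 = 197 months.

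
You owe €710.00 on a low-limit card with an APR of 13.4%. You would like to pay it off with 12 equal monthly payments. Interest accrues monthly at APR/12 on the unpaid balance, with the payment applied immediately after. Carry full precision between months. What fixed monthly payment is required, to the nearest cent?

€63.55

Monthly rate r = 13.4%/12 = 1.11667% = 0.0111667.
Level-payment amortization: P = B₀·r / (1 − (1+r)^(−n)) = 710.00·0.0111667 / (1 − 1.01117^(−12)).
Denominator 1 − (1+r)^(−12) = 0.124760186.
P = 7.92833 / 0.124760186 ≈ 63.55.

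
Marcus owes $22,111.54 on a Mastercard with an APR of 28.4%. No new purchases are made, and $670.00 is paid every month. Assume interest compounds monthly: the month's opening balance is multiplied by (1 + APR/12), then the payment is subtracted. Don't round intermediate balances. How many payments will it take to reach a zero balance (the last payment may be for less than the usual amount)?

65 months

Monthly rate r = 28.4%/12 = 2.36667% = 0.0236667.
Recurrence: B ← B·(1+r) − $670.00.
Month 1: interest $523.31; balance after payment $21,964.85.
Month 2: interest $519.83; balance after payment $21,814.68.
Closed form: n = −ln(1 − rB₀/P)/ln(1+r) = −ln(0.21895)/ln(1.02367) ≈ 64.937, so the balance reaches zero during payment 65.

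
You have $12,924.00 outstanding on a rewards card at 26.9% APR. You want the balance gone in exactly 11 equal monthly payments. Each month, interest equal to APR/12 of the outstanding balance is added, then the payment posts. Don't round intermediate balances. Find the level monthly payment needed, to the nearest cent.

Monthly rate r = 26.9%/12 = 2.24167% = 0.0224167.
Level-payment amortization: P = B₀·r / (1 − (1+r)^(−n)) = 12924.00·0.0224167 / (1 − 1.02242^(−11)).
Denominator 1 − (1+r)^(−11) = 0.2164028.
P = 289.713 / 0.2164028 ≈ 1338.77.

$1,338.77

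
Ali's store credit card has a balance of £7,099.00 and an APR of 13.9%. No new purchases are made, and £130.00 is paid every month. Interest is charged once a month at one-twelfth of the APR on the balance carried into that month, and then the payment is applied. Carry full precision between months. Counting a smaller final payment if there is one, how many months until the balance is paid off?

87 payments

Monthly rate r = 13.9%/12 = 1.15833% = 0.0115833.
Recurrence: B ← B·(1+r) − £130.00.
Month 1: interest £82.23; balance after payment £7,051.23.
Month 2: interest £81.68; balance after payment £7,002.91.
Closed form: n = −ln(1 − rB₀/P)/ln(1+r) = −ln(0.36746)/ln(1.01158) ≈ 86.929, so the balance reaches zero during payment 87.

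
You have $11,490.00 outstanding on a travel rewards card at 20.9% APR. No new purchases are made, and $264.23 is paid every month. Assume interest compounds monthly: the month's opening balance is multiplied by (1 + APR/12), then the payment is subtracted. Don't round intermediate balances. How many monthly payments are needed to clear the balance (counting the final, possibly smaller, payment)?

83 payments

Monthly rate r = 20.9%/12 = 1.74167% = 0.0174167.
Recurrence: B ← B·(1+r) − $264.23.
Month 1: interest $200.12; balance after payment $11,425.89.
Month 2: interest $199.00; balance after payment $11,360.66.
Closed form: n = −ln(1 − rB₀/P)/ln(1+r) = −ln(0.24264)/ln(1.01742) ≈ 82.018, so the balance reaches zero during payment 83.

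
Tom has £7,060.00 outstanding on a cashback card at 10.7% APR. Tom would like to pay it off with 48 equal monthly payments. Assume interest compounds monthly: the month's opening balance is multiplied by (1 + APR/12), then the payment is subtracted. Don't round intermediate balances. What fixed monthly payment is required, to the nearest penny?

Monthly rate r = 10.7%/12 = 0.891667% = 0.00891667.
Level-payment amortization: P = B₀·r / (1 − (1+r)^(−n)) = 7060.00·0.00891667 / (1 − 1.00892^(−48)).
Denominator 1 − (1+r)^(−48) = 0.346950991.
P = 62.9517 / 0.346950991 ≈ 181.44.

£181.44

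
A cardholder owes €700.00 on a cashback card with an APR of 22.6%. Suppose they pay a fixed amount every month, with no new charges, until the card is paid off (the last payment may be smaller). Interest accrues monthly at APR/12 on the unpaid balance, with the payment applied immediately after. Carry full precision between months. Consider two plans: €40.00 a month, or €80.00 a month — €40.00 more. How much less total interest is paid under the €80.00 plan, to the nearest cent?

€85.05

Monthly rate r = 22.6%/12 = 1.88333% = 0.0188333.
At €40.00/mo: n = ⌈−ln(1 − rB₀/P)/ln(1+r)⌉ = 22 payments (last €17.32); total interest = total paid − €700.00 = €157.32.
At €80.00/mo: 10 payments (last €52.27); total interest €72.27.
Interest saved = €157.32 − €72.27 = €85.05.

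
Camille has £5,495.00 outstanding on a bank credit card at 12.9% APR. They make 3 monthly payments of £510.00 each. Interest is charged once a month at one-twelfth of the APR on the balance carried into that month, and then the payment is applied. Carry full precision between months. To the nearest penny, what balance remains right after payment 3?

Monthly rate r = 12.9%/12 = 1.075% = 0.01075.
Each month: B ← B·(1+r) − £510.00.
Month 1: interest £59.07; balance after payment £5,044.07.
Month 2: interest £54.22; balance after payment £4,588.30.
Month 3: interest £49.32; balance after payment £4,127.62.

£4,127.62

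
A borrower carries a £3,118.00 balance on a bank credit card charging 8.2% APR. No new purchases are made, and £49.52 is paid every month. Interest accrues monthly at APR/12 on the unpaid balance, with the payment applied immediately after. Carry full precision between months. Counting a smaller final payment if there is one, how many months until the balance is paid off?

Monthly rate r = 8.2%/12 = 0.683333% = 0.00683333.
Recurrence: B ← B·(1+r) − £49.52.
Month 1: interest £21.31; balance after payment £3,089.79.
Month 2: interest £21.11; balance after payment £3,061.38.
Closed form: n = −ln(1 − rB₀/P)/ln(1+r) = −ln(0.56974)/ln(1.00683) ≈ 82.608, so the balance reaches zero during payment 83.

83 payments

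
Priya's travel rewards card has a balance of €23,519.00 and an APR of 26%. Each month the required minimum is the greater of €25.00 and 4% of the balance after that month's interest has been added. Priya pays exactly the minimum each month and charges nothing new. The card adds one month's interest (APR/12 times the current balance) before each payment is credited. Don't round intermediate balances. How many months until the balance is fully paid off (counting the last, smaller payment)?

224 months

Monthly rate r = 26%/12 = 2.16667% = 0.0216667.
While 4% of the post-interest balance exceeds €25.00, each month B ← (B·(1+r))·(1 − 0.04), i.e. B shrinks by the factor (1+r)·0.96 = 0.9808.
This holds for months 1–189. Entering month 190 the balance is €602.73; 4% of the post-interest balance is now below €25.00, so the flat €25.00 minimum applies from here.
From month 190 a fixed €25.00 at rate r clears €602.73 in 35 more payments. Total: 189 + 35 = 224 months.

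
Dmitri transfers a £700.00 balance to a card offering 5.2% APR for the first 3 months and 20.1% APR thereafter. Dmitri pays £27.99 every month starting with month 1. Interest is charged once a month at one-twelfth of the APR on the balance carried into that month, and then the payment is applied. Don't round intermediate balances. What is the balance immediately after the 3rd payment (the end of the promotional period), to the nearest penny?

Promo months 1–3 at r₀ = 5.2%/12 = 0.00433333; months 4+ at r₁ = 20.1%/12 = 0.01675.
After month 3: iterate B ← B·(1+r₀) − £27.99 for 3 months → £624.81.

£624.81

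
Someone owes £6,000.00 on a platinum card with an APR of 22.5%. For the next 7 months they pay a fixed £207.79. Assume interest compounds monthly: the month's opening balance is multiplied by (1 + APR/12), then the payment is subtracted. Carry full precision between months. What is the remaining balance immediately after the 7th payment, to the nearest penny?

Monthly rate r = 22.5%/12 = 1.875% = 0.01875.
Each month: B ← B·(1+r) − £207.79.
Month 1: interest £112.50; balance after payment £5,904.71.
Month 2: interest £110.71; balance after payment £5,807.63.
Month 3: interest £108.89; balance after payment £5,708.74.
Month 4: interest £107.04; balance after payment £5,607.99.
Month 5: interest £105.15; balance after payment £5,505.34.
Month 6: interest £103.23; balance after payment £5,400.78.
Month 7: interest £101.26; balance after payment £5,294.25.

£5,294.25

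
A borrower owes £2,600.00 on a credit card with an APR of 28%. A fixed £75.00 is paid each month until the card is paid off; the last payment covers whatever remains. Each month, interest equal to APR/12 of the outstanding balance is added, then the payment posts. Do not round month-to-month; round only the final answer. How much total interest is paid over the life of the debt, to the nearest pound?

£2,781

Monthly rate r = 28%/12 = 2.33333% = 0.0233333.
Payoff takes n = ⌈−ln(1 − rB₀/P)/ln(1+r)⌉ = ⌈71.749⌉ = 72 payments; the last is £56.31.
Total paid = 71·£75.00 + £56.31 = £5,381.31.
Total interest = total paid − principal = £5,381.31 − £2,600.00 = £2,781.31.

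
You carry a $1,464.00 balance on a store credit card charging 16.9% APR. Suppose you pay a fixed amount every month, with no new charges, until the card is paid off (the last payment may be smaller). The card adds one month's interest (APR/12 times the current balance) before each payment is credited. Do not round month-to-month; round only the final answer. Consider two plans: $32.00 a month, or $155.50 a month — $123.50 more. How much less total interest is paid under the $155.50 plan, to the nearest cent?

Monthly rate r = 16.9%/12 = 1.40833% = 0.0140833.
At $32.00/mo: n = ⌈−ln(1 − rB₀/P)/ln(1+r)⌉ = 74 payments (last $29.29); total interest = total paid − $1,464.00 = $901.29.
At $155.50/mo: 11 payments (last $26.78); total interest $117.78.
Interest saved = $901.29 − $117.78 = $783.51.

$783.51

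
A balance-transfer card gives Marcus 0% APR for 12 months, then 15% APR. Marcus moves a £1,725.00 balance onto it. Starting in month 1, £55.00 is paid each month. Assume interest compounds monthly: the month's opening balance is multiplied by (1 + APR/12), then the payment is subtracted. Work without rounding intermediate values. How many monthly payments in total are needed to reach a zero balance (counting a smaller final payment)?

35 months

Promo months 1–12 at r₀ = 0%/12 = 0; months 13+ at r₁ = 15%/12 = 0.0125.
After month 12 (no interest yet): B = £1,725.00 − 12·£55.00 = £1,065.00.
Then at r₁ with £55.00/mo: n₂ = −ln(1 − r₁·B/P)/ln(1+r₁) ≈ 22.31 → 23 more payments.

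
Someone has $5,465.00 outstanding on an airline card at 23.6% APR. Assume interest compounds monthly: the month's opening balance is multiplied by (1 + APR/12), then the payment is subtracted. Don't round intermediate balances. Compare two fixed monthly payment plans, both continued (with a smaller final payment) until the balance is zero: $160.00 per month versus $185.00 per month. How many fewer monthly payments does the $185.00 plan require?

Monthly rate r = 23.6%/12 = 1.96667% = 0.0196667.
At $160.00/mo: n = ⌈−ln(1 − rB₀/P)/ln(1+r)⌉ = 58 payments (last $31.70); total interest = total paid − $5,465.00 = $3,686.70.
At $185.00/mo: 45 payments (last $122.60); total interest $2,797.60.
Payments saved = 58 − 45 = 13.

13 fewer payments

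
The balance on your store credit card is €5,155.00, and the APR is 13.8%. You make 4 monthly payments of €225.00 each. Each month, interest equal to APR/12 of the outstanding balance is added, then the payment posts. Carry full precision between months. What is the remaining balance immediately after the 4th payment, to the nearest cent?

€4,480.61

Monthly rate r = 13.8%/12 = 1.15% = 0.0115.
Each month: B ← B·(1+r) − €225.00.
Month 1: interest €59.28; balance after payment €4,989.28.
Month 2: interest €57.38; balance after payment €4,821.66.
Month 3: interest €55.45; balance after payment €4,652.11.
Month 4: interest €53.50; balance after payment €4,480.61.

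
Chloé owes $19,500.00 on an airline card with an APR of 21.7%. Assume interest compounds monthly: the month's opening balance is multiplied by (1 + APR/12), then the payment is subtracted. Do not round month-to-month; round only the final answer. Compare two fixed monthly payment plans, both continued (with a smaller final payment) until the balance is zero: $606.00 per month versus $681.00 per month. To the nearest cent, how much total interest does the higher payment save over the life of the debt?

Monthly rate r = 21.7%/12 = 1.80833% = 0.0180833.
At $606.00/mo: n = ⌈−ln(1 − rB₀/P)/ln(1+r)⌉ = 49 payments (last $399.01); total interest = total paid − $19,500.00 = $9,987.01.
At $681.00/mo: 41 payments (last $477.59); total interest $8,217.59.
Interest saved = $9,987.01 − $8,217.59 = $1,769.42.

$1,769.42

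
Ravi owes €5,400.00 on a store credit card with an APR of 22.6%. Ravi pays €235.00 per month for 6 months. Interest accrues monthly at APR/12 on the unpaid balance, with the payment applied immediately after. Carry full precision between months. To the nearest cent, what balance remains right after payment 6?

€4,561.58

Monthly rate r = 22.6%/12 = 1.88333% = 0.0188333.
Each month: B ← B·(1+r) − €235.00.
Month 1: interest €101.70; balance after payment €5,266.70.
Month 2: interest €99.19; balance after payment €5,130.89.
Month 3: interest €96.63; balance after payment €4,992.52.
Month 4: interest €94.03; balance after payment €4,851.55.
Month 5: interest €91.37; balance after payment €4,707.92.
Month 6: interest €88.67; balance after payment €4,561.58.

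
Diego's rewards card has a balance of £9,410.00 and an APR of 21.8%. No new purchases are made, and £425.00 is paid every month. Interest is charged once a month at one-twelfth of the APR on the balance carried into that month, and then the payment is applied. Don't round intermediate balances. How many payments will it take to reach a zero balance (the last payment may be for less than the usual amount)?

29 months

Monthly rate r = 21.8%/12 = 1.81667% = 0.0181667.
Recurrence: B ← B·(1+r) − £425.00.
Month 1: interest £170.95; balance after payment £9,155.95.
Month 2: interest £166.33; balance after payment £8,897.28.
Closed form: n = −ln(1 − rB₀/P)/ln(1+r) = −ln(0.59777)/ln(1.01817) ≈ 28.580, so the balance reaches zero during payment 29.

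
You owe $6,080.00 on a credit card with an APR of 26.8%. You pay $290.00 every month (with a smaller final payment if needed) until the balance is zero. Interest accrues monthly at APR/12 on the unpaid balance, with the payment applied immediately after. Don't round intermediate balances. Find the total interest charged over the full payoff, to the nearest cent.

$2,212.66

Monthly rate r = 26.8%/12 = 2.23333% = 0.0223333.
Payoff takes n = ⌈−ln(1 − rB₀/P)/ln(1+r)⌉ = ⌈28.593⌉ = 29 payments; the last is $172.66.
Total paid = 28·$290.00 + $172.66 = $8,292.66.
Total interest = total paid − principal = $8,292.66 − $6,080.00 = $2,212.66.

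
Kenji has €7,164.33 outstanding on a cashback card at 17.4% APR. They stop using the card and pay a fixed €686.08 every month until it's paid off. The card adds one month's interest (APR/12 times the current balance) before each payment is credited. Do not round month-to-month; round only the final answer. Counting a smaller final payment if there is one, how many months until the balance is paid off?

Monthly rate r = 17.4%/12 = 1.45% = 0.0145.
Recurrence: B ← B·(1+r) − €686.08.
Month 1: interest €103.88; balance after payment €6,582.13.
Month 2: interest €95.44; balance after payment €5,991.49.
Closed form: n = −ln(1 − rB₀/P)/ln(1+r) = −ln(0.84859)/ln(1.0145) ≈ 11.405, so the balance reaches zero during payment 12.

12 months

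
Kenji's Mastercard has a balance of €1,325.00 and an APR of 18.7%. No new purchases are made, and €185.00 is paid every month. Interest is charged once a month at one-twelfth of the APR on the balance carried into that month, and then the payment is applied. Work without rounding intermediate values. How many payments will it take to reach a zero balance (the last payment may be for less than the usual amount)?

8 months

Monthly rate r = 18.7%/12 = 1.55833% = 0.0155833.
Recurrence: B ← B·(1+r) − €185.00.
Month 1: interest €20.65; balance after payment €1,160.65.
Month 2: interest €18.09; balance after payment €993.73.
Closed form: n = −ln(1 − rB₀/P)/ln(1+r) = −ln(0.88839)/ln(1.01558) ≈ 7.653, so the balance reaches zero during payment 8.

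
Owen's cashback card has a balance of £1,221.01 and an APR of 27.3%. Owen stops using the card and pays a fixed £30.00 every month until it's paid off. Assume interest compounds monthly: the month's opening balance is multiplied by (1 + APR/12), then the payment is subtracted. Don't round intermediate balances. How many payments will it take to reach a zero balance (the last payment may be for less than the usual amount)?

Monthly rate r = 27.3%/12 = 2.275% = 0.02275.
Recurrence: B ← B·(1+r) − £30.00.
Month 1: interest £27.78; balance after payment £1,218.79.
Month 2: interest £27.73; balance after payment £1,216.52.
Closed form: n = −ln(1 − rB₀/P)/ln(1+r) = −ln(0.074067)/ln(1.02275) ≈ 115.704, so the balance reaches zero during payment 116.

116 payments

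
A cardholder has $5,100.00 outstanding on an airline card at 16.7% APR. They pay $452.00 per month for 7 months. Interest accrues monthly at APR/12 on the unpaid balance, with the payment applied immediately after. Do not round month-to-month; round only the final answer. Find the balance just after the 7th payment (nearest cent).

Monthly rate r = 16.7%/12 = 1.39167% = 0.0139167.
Each month: B ← B·(1+r) − $452.00.
Month 1: interest $70.97; balance after payment $4,718.98.
Month 2: interest $65.67; balance after payment $4,332.65.
Month 3: interest $60.30; balance after payment $3,940.94.
Month 4: interest $54.84; balance after payment $3,543.79.
Month 5: interest $49.32; balance after payment $3,141.11.
Month 6: interest $43.71; balance after payment $2,732.82.
Month 7: interest $38.03; balance after payment $2,318.85.

$2,318.85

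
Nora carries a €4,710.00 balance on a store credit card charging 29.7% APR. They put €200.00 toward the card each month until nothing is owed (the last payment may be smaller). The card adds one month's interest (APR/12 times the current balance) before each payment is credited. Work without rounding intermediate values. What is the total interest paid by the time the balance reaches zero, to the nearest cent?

€2,442.89

Monthly rate r = 29.7%/12 = 2.475% = 0.02475.
Payoff takes n = ⌈−ln(1 − rB₀/P)/ln(1+r)⌉ = ⌈35.762⌉ = 36 payments; the last is €152.89.
Total paid = 35·€200.00 + €152.89 = €7,152.89.
Total interest = total paid − principal = €7,152.89 − €4,710.00 = €2,442.89.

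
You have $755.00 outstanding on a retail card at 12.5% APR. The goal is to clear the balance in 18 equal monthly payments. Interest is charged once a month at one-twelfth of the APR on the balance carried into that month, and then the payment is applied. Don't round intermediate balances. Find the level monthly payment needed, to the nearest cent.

Monthly rate r = 12.5%/12 = 1.04167% = 0.0104167.
Level-payment amortization: P = B₀·r / (1 − (1+r)^(−n)) = 755.00·0.0104167 / (1 − 1.01042^(−18)).
Denominator 1 − (1+r)^(−18) = 0.170166472.
P = 7.86458 / 0.170166472 ≈ 46.22.

$46.22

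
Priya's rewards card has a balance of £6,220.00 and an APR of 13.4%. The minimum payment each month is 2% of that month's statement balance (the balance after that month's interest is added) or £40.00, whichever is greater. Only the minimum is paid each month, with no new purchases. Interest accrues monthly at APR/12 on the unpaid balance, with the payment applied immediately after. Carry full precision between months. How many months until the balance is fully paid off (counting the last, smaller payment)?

199 months

Monthly rate r = 13.4%/12 = 1.11667% = 0.0111667.
While 2% of the post-interest balance exceeds £40.00, each month B ← (B·(1+r))·(1 − 0.02), i.e. B shrinks by the factor (1+r)·0.98 = 0.99094.
This holds for months 1–126. Entering month 127 the balance is £1,976.70; 2% of the post-interest balance is now below £40.00, so the flat £40.00 minimum applies from here.
From month 127 a fixed £40.00 at rate r clears £1,976.70 in 73 more payments. Total: 126 + 73 = 199 months.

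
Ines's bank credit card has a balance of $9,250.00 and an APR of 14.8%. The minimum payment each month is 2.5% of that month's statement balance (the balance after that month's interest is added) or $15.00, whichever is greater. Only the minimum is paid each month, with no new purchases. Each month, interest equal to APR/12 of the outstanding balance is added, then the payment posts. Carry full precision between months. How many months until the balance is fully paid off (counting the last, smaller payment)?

265 months

Monthly rate r = 14.8%/12 = 1.23333% = 0.0123333.
While 2.5% of the post-interest balance exceeds $15.00, each month B ← (B·(1+r))·(1 − 0.025), i.e. B shrinks by the factor (1+r)·0.975 = 0.98702.
This holds for months 1–211. Entering month 212 the balance is $588.01; 2.5% of the post-interest balance is now below $15.00, so the flat $15.00 minimum applies from here.
From month 212 a fixed $15.00 at rate r clears $588.01 in 54 more payments. Total: 211 + 54 = 265 months.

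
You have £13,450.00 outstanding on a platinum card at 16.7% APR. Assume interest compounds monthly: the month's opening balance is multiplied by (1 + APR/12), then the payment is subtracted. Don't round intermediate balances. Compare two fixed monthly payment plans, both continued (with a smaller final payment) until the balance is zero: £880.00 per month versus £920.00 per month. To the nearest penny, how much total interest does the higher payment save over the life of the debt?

£84.93

Monthly rate r = 16.7%/12 = 1.39167% = 0.0139167.
At £880.00/mo: n = ⌈−ln(1 − rB₀/P)/ln(1+r)⌉ = 18 payments (last £268.60); total interest = total paid − £13,450.00 = £1,778.60.
At £920.00/mo: 17 payments (last £423.67); total interest £1,693.67.
Interest saved = £1,778.60 − £1,693.67 = £84.93.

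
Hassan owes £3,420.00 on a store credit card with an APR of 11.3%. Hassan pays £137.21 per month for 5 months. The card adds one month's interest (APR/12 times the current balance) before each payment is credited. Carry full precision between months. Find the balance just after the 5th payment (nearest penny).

£2,884.99

Monthly rate r = 11.3%/12 = 0.941667% = 0.00941667.
Each month: B ← B·(1+r) − £137.21.
Month 1: interest £32.20; balance after payment £3,314.99.
Month 2: interest £31.22; balance after payment £3,209.00.
Month 3: interest £30.22; balance after payment £3,102.01.
Month 4: interest £29.21; balance after payment £2,994.01.
Month 5: interest £28.19; balance after payment £2,884.99.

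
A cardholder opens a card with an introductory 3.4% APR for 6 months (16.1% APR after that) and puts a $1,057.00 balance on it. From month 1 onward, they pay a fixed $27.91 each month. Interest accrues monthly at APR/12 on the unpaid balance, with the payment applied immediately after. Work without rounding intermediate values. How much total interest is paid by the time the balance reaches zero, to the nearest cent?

Promo months 1–6 at r₀ = 3.4%/12 = 0.00283333; months 7+ at r₁ = 16.1%/12 = 0.0134167.
After month 6: iterate B ← B·(1+r₀) − $27.91 for 6 months → $906.45.
Then at r₁ with $27.91/mo: n₂ = −ln(1 − r₁·B/P)/ln(1+r₁) ≈ 42.94 → 43 more payments.
Total paid = 48·$27.91 + $26.16 = $1,365.84; interest = $1,365.84 − $1,057.00 = $308.84.

$308.84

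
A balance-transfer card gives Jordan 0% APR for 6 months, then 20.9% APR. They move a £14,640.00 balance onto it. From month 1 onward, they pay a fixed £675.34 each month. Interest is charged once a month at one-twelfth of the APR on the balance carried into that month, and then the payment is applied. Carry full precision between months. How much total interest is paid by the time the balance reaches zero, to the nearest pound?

£1,887

Promo months 1–6 at r₀ = 0%/12 = 0; months 7+ at r₁ = 20.9%/12 = 0.0174167.
After month 6 (no interest yet): B = £14,640.00 − 6·£675.34 = £10,587.96.
Then at r₁ with £675.34/mo: n₂ = −ln(1 − r₁·B/P)/ln(1+r₁) ≈ 18.47 → 19 more payments.
Total paid = 24·£675.34 + £318.55 = £16,526.71; interest = £16,526.71 − £14,640.00 = £1,886.71.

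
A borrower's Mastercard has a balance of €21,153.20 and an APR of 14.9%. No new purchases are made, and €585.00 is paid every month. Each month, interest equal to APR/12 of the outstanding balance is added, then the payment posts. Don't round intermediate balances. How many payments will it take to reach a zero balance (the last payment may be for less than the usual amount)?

Monthly rate r = 14.9%/12 = 1.24167% = 0.0124167.
Recurrence: B ← B·(1+r) − €585.00.
Month 1: interest €262.65; balance after payment €20,830.85.
Month 2: interest €258.65; balance after payment €20,504.50.
Closed form: n = −ln(1 − rB₀/P)/ln(1+r) = −ln(0.55102)/ln(1.01242) ≈ 48.296, so the balance reaches zero during payment 49.

49 payments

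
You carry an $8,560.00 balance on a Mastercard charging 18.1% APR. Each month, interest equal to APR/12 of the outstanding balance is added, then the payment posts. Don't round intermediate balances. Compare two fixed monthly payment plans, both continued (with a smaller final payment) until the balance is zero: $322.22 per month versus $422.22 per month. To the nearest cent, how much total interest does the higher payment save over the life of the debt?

$725.59

Monthly rate r = 18.1%/12 = 1.50833% = 0.0150833.
At $322.22/mo: n = ⌈−ln(1 − rB₀/P)/ln(1+r)⌉ = 35 payments (last $64.69); total interest = total paid − $8,560.00 = $2,460.17.
At $422.22/mo: 25 payments (last $161.30); total interest $1,734.58.
Interest saved = $2,460.17 − $1,734.58 = $725.59.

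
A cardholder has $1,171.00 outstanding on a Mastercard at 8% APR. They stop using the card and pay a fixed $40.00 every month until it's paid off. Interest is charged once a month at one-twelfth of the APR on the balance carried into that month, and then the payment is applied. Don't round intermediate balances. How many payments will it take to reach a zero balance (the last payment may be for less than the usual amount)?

33 payments

Monthly rate r = 8%/12 = 0.666667% = 0.00666667.
Recurrence: B ← B·(1+r) − $40.00.
Month 1: interest $7.81; balance after payment $1,138.81.
Month 2: interest $7.59; balance after payment $1,106.40.
Closed form: n = −ln(1 − rB₀/P)/ln(1+r) = −ln(0.80483)/ln(1.00667) ≈ 32.676, so the balance reaches zero during payment 33.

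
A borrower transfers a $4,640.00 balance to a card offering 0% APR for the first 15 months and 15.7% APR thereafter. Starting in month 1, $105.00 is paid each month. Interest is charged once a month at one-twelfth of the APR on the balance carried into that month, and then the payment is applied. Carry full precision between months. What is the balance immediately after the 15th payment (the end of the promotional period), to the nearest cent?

$3,065.00

Promo months 1–15 at r₀ = 0%/12 = 0; months 16+ at r₁ = 15.7%/12 = 0.0130833.
After month 15 (no interest yet): B = $4,640.00 − 15·$105.00 = $3,065.00.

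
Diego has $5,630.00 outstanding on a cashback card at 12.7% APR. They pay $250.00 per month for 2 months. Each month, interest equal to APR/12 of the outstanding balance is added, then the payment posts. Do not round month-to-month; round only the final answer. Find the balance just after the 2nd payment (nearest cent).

$5,247.15

Monthly rate r = 12.7%/12 = 1.05833% = 0.0105833.
Each month: B ← B·(1+r) − $250.00.
Month 1: interest $59.58; balance after payment $5,439.58.
Month 2: interest $57.57; balance after payment $5,247.15.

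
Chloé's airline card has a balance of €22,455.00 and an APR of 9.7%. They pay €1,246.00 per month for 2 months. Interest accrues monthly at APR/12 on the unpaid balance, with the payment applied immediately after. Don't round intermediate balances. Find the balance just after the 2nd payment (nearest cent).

Monthly rate r = 9.7%/12 = 0.808333% = 0.00808333.
Each month: B ← B·(1+r) − €1,246.00.
Month 1: interest €181.51; balance after payment €21,390.51.
Month 2: interest €172.91; balance after payment €20,317.42.

€20,317.42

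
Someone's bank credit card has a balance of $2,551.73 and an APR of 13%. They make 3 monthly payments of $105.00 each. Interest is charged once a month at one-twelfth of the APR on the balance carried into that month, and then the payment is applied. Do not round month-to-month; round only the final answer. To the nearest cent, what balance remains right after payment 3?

Monthly rate r = 13%/12 = 1.08333% = 0.0108333.
Each month: B ← B·(1+r) − $105.00.
Month 1: interest $27.64; balance after payment $2,474.37.
Month 2: interest $26.81; balance after payment $2,396.18.
Month 3: interest $25.96; balance after payment $2,317.14.

$2,317.14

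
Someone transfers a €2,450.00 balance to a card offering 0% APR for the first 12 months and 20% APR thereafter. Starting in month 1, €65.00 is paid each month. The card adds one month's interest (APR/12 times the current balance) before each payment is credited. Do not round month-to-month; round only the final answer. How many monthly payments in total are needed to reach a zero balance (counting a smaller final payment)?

46 months

Promo months 1–12 at r₀ = 0%/12 = 0; months 13+ at r₁ = 20%/12 = 0.0166667.
After month 12 (no interest yet): B = €2,450.00 − 12·€65.00 = €1,670.00.
Then at r₁ with €65.00/mo: n₂ = −ln(1 − r₁·B/P)/ln(1+r₁) ≈ 33.82 → 34 more payments.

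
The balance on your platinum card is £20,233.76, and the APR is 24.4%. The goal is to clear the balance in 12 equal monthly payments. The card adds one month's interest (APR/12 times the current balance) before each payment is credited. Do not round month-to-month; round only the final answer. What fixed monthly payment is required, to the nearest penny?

Monthly rate r = 24.4%/12 = 2.03333% = 0.0203333.
Level-payment amortization: P = B₀·r / (1 − (1+r)^(−n)) = 20233.76·0.0203333 / (1 − 1.02033^(−12)).
Denominator 1 − (1+r)^(−12) = 0.214592396.
P = 411.42 / 0.214592396 ≈ 1917.22.

£1,917.22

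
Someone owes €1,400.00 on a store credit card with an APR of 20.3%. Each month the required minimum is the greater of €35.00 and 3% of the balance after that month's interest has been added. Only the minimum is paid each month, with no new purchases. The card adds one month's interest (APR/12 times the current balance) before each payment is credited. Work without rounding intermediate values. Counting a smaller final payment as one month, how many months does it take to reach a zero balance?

Monthly rate r = 20.3%/12 = 1.69167% = 0.0169167.
While 3% of the post-interest balance exceeds €35.00, each month B ← (B·(1+r))·(1 − 0.03), i.e. B shrinks by the factor (1+r)·0.97 = 0.98641.
This holds for months 1–15. Entering month 16 the balance is €1,140.21; 3% of the post-interest balance is now below €35.00, so the flat €35.00 minimum applies from here.
From month 16 a fixed €35.00 at rate r clears €1,140.21 in 48 more payments. Total: 15 + 48 = 63 months.

63 months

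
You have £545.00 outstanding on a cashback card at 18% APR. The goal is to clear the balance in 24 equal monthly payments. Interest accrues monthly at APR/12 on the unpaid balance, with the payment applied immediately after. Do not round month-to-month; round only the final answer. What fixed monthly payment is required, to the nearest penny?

Monthly rate r = 18%/12 = 1.5% = 0.015.
Level-payment amortization: P = B₀·r / (1 − (1+r)^(−n)) = 545.00·0.015 / (1 − 1.015^(−24)).
Denominator 1 − (1+r)^(−24) = 0.30045608.
P = 8.175 / 0.30045608 ≈ 27.21.

£27.21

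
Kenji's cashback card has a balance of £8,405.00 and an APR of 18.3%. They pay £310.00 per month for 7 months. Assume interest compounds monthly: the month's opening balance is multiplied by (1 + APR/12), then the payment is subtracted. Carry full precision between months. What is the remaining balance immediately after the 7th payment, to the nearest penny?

£7,072.50

Monthly rate r = 18.3%/12 = 1.525% = 0.01525.
Each month: B ← B·(1+r) − £310.00.
Month 1: interest £128.18; balance after payment £8,223.18.
Month 2: interest £125.40; balance after payment £8,038.58.
Month 3: interest £122.59; balance after payment £7,851.17.
Month 4: interest £119.73; balance after payment £7,660.90.
Month 5: interest £116.83; balance after payment £7,467.73.
Month 6: interest £113.88; balance after payment £7,271.61.
Month 7: interest £110.89; balance after payment £7,072.50.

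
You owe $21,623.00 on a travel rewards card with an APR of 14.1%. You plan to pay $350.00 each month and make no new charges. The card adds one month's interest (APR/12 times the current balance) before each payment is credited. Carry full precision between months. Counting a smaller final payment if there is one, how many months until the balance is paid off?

111 months

Monthly rate r = 14.1%/12 = 1.175% = 0.01175.
Recurrence: B ← B·(1+r) − $350.00.
Month 1: interest $254.07; balance after payment $21,527.07.
Month 2: interest $252.94; balance after payment $21,430.01.
Closed form: n = −ln(1 − rB₀/P)/ln(1+r) = −ln(0.27409)/ln(1.01175) ≈ 110.801, so the balance reaches zero during payment 111.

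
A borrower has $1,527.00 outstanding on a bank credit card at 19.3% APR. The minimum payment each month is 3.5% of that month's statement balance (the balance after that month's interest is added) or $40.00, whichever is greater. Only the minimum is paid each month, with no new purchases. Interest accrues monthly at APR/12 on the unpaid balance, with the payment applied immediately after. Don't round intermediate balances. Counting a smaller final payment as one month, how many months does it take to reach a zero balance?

Monthly rate r = 19.3%/12 = 1.60833% = 0.0160833.
While 3.5% of the post-interest balance exceeds $40.00, each month B ← (B·(1+r))·(1 − 0.035), i.e. B shrinks by the factor (1+r)·0.965 = 0.98052.
This holds for months 1–16. Entering month 17 the balance is $1,114.67; 3.5% of the post-interest balance is now below $40.00, so the flat $40.00 minimum applies from here.
From month 17 a fixed $40.00 at rate r clears $1,114.67 in 38 more payments. Total: 16 + 38 = 54 months.

54 months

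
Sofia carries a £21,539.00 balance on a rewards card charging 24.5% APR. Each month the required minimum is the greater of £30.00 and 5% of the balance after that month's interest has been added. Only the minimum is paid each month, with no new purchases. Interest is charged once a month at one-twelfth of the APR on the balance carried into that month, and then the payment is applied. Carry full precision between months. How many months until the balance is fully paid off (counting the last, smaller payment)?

142 months

Monthly rate r = 24.5%/12 = 2.04167% = 0.0204167.
While 5% of the post-interest balance exceeds £30.00, each month B ← (B·(1+r))·(1 − 0.05), i.e. B shrinks by the factor (1+r)·0.95 = 0.9694.
This holds for months 1–116. Entering month 117 the balance is £585.27; 5% of the post-interest balance is now below £30.00, so the flat £30.00 minimum applies from here.
From month 117 a fixed £30.00 at rate r clears £585.27 in 26 more payments. Total: 116 + 26 = 142 months.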